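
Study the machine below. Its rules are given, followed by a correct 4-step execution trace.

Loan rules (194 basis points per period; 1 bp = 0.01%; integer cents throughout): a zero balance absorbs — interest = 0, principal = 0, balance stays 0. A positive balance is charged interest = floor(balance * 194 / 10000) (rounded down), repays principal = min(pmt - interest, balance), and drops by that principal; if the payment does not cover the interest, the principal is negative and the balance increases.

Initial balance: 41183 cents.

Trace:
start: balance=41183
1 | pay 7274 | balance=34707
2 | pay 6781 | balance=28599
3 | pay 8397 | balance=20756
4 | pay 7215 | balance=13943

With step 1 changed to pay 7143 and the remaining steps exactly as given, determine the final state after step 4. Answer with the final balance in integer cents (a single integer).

14082

(re-executing from step 1 with the substitution; state before step 1: balance=41183)
1 | pay 7143 | balance=34838
2 | pay 6781 | balance=28732
3 | pay 8397 | balance=20892
4 | pay 7215 | balance=14082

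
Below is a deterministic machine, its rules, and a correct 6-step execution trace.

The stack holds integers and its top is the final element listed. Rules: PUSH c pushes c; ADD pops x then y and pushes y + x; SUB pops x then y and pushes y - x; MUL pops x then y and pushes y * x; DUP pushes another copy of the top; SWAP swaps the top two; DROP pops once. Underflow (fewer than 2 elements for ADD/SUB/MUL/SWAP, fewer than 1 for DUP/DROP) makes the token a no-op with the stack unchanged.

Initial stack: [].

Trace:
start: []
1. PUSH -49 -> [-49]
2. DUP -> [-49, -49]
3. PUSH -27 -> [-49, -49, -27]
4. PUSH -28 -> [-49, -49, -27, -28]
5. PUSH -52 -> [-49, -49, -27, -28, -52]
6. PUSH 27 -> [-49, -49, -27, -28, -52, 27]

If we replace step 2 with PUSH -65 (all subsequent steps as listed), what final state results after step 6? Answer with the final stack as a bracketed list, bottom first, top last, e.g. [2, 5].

(re-executing from step 2 with the substitution; state before step 2: [-49])
2. PUSH -65 -> [-49, -65]
3. PUSH -27 -> [-49, -65, -27]
4. PUSH -28 -> [-49, -65, -27, -28]
5. PUSH -52 -> [-49, -65, -27, -28, -52]
6. PUSH 27 -> [-49, -65, -27, -28, -52, 27]

[-49, -65, -27, -28, -52, 27]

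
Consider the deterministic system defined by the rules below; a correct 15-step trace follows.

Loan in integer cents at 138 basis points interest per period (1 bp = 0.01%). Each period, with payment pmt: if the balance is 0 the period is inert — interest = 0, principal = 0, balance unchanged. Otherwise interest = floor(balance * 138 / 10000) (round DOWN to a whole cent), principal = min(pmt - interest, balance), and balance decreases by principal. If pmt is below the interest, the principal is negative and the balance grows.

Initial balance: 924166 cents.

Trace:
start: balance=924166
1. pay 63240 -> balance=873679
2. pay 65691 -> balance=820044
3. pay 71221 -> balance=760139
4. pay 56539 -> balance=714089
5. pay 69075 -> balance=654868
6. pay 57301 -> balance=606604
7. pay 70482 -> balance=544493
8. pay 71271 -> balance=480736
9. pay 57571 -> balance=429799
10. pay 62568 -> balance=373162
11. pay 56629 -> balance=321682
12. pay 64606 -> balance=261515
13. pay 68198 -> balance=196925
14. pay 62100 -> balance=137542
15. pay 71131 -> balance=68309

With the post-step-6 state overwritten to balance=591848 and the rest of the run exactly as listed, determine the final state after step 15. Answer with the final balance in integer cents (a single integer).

state after step 6 := balance=591848
7. pay 70482 -> balance=529533
8. pay 71271 -> balance=465569
9. pay 57571 -> balance=414422
10. pay 62568 -> balance=357573
11. pay 56629 -> balance=305878
12. pay 64606 -> balance=245493
13. pay 68198 -> balance=180682
14. pay 62100 -> balance=121075
15. pay 71131 -> balance=51614

51614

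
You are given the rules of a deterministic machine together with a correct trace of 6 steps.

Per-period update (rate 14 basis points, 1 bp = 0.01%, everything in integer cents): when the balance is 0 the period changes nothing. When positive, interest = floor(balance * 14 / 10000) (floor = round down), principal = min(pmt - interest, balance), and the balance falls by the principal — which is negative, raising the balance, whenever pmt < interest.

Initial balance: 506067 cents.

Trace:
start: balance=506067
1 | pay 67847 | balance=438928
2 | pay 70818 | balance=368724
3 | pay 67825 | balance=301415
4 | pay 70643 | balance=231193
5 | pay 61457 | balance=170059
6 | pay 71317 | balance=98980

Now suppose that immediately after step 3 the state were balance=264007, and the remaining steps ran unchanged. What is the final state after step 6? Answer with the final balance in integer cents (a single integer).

state after step 3 := balance=264007
4 | pay 70643 | balance=193733
5 | pay 61457 | balance=132547
6 | pay 71317 | balance=61415

61415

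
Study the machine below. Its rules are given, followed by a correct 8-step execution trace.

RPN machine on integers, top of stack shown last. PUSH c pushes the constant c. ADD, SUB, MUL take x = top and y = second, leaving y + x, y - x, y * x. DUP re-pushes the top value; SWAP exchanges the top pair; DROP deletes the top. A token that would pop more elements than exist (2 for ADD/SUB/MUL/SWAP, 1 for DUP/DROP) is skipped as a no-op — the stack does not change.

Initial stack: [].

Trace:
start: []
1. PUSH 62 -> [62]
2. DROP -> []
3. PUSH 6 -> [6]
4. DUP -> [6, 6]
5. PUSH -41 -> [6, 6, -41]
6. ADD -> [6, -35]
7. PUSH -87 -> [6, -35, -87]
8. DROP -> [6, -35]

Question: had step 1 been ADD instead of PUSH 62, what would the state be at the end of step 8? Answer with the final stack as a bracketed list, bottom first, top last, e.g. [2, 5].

(re-executing from step 1 with the substitution; state before step 1: [])
1. ADD -> []
2. DROP -> []
3. PUSH 6 -> [6]
4. DUP -> [6, 6]
5. PUSH -41 -> [6, 6, -41]
6. ADD -> [6, -35]
7. PUSH -87 -> [6, -35, -87]
8. DROP -> [6, -35]

[6, -35]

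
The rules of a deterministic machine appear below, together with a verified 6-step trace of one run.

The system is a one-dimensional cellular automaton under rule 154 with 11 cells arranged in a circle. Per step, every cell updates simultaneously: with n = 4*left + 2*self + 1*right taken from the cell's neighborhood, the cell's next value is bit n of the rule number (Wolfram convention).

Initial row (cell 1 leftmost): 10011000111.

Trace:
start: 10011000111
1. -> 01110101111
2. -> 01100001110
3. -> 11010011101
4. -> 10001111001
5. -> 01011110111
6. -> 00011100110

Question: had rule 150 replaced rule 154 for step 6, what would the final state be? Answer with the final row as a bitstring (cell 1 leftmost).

(re-executing step 6 under rule 150; state before step 6: 01011110111)
6. -> 01001100010

01001100010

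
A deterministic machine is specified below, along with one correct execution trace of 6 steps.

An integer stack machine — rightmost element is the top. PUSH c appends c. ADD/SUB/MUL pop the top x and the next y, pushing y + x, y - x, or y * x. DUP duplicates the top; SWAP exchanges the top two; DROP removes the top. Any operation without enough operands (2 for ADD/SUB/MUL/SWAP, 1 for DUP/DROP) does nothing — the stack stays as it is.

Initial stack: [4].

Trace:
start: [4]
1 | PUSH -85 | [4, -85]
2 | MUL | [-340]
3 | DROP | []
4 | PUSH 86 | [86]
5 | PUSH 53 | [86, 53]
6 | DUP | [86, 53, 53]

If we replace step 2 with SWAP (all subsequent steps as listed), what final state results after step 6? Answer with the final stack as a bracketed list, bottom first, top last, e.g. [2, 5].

[-85, 86, 53, 53]

(re-executing from step 2 with the substitution; state before step 2: [4, -85])
2 | SWAP | [-85, 4]
3 | DROP | [-85]
4 | PUSH 86 | [-85, 86]
5 | PUSH 53 | [-85, 86, 53]
6 | DUP | [-85, 86, 53, 53]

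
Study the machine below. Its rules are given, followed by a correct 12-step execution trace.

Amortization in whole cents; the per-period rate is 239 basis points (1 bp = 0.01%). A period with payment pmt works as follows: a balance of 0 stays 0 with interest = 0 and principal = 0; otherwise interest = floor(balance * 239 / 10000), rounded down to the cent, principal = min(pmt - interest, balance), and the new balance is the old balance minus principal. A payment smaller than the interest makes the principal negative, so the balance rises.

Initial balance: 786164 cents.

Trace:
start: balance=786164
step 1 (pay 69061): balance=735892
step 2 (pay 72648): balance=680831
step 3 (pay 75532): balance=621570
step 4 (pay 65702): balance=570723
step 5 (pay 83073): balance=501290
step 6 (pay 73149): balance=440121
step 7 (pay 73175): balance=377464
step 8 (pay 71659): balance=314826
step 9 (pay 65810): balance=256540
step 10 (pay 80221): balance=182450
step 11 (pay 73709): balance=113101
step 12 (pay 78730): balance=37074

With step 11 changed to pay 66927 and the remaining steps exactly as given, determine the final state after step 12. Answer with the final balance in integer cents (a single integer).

44018

(re-executing from step 11 with the substitution; state before step 11: balance=182450)
step 11 (pay 66927): balance=119883
step 12 (pay 78730): balance=44018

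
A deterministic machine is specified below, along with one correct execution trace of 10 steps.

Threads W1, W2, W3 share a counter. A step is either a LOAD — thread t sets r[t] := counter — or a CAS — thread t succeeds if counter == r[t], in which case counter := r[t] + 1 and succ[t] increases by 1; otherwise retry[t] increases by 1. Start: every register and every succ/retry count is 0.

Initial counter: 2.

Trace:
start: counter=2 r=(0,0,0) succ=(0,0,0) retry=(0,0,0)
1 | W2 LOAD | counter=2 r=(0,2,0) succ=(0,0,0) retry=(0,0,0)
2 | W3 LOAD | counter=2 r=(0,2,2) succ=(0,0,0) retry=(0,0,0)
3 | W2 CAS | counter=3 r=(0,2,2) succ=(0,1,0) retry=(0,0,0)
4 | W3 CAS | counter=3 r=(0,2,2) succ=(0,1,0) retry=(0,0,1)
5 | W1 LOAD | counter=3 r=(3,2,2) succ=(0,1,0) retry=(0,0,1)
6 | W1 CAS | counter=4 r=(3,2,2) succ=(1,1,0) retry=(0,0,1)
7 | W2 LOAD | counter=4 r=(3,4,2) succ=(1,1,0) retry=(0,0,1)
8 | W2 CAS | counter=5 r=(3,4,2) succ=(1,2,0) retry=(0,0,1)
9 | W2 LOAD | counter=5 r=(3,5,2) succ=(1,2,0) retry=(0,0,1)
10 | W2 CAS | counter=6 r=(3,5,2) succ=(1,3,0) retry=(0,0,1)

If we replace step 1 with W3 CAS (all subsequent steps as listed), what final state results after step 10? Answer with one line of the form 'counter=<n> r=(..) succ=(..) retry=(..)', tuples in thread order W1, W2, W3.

(re-executing from step 1 with the substitution; state before step 1: counter=2 r=(0,0,0) succ=(0,0,0) retry=(0,0,0))
1 | W3 CAS | counter=2 r=(0,0,0) succ=(0,0,0) retry=(0,0,1)
2 | W3 LOAD | counter=2 r=(0,0,2) succ=(0,0,0) retry=(0,0,1)
3 | W2 CAS | counter=2 r=(0,0,2) succ=(0,0,0) retry=(0,1,1)
4 | W3 CAS | counter=3 r=(0,0,2) succ=(0,0,1) retry=(0,1,1)
5 | W1 LOAD | counter=3 r=(3,0,2) succ=(0,0,1) retry=(0,1,1)
6 | W1 CAS | counter=4 r=(3,0,2) succ=(1,0,1) retry=(0,1,1)
7 | W2 LOAD | counter=4 r=(3,4,2) succ=(1,0,1) retry=(0,1,1)
8 | W2 CAS | counter=5 r=(3,4,2) succ=(1,1,1) retry=(0,1,1)
9 | W2 LOAD | counter=5 r=(3,5,2) succ=(1,1,1) retry=(0,1,1)
10 | W2 CAS | counter=6 r=(3,5,2) succ=(1,2,1) retry=(0,1,1)

counter=6 r=(3,5,2) succ=(1,2,1) retry=(0,1,1)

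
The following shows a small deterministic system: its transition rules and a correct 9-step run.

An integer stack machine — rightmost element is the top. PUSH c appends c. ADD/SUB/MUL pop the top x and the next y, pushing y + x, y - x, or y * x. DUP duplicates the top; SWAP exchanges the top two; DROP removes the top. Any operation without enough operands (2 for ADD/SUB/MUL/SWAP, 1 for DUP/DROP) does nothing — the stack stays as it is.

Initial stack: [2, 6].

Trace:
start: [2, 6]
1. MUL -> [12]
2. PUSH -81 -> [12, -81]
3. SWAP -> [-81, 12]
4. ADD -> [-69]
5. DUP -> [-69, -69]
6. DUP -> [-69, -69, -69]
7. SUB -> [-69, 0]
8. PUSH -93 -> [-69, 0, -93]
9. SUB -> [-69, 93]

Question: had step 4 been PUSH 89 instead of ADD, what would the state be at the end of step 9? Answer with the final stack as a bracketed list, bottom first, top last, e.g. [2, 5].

[-81, 12, 89, 93]

(re-executing from step 4 with the substitution; state before step 4: [-81, 12])
4. PUSH 89 -> [-81, 12, 89]
5. DUP -> [-81, 12, 89, 89]
6. DUP -> [-81, 12, 89, 89, 89]
7. SUB -> [-81, 12, 89, 0]
8. PUSH -93 -> [-81, 12, 89, 0, -93]
9. SUB -> [-81, 12, 89, 93]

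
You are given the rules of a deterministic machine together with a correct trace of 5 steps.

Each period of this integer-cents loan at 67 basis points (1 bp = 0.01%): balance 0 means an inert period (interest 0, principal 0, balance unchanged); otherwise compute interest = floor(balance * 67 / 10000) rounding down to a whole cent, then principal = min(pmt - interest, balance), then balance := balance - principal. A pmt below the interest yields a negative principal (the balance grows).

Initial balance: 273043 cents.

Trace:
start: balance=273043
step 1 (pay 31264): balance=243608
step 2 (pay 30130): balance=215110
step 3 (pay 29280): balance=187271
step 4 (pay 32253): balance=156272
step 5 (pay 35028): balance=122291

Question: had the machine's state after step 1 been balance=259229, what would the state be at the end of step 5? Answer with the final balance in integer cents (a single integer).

state after step 1 := balance=259229
step 2 (pay 30130): balance=230835
step 3 (pay 29280): balance=203101
step 4 (pay 32253): balance=172208
step 5 (pay 35028): balance=138333

138333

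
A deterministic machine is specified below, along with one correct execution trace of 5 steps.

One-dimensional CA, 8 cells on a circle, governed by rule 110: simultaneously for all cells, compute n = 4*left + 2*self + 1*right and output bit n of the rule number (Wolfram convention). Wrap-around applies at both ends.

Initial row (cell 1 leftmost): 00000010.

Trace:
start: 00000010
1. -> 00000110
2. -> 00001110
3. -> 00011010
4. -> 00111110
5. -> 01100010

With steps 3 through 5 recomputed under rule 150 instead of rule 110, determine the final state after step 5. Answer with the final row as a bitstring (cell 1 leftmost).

(re-executing steps 3..5 under rule 150; state before step 3: 00001110)
3. -> 00010101
4. -> 10110101
5. -> 00000100

00000100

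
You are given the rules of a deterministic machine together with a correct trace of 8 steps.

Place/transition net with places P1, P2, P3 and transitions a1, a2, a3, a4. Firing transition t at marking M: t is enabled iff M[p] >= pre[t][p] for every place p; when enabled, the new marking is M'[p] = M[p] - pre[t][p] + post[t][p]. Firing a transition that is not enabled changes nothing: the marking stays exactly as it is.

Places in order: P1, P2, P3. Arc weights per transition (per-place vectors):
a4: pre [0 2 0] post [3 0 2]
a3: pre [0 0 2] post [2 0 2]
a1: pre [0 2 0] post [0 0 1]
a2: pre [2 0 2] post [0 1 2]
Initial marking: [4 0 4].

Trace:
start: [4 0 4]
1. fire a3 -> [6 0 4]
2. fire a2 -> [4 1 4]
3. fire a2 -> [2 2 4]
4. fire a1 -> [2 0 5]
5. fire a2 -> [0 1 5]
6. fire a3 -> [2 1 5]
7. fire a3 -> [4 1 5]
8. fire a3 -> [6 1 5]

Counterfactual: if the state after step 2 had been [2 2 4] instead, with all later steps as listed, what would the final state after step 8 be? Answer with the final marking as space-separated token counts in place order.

state after step 2 := [2 2 4]
3. fire a2 -> [0 3 4]
4. fire a1 -> [0 1 5]
5. fire a2 -> [0 1 5]
6. fire a3 -> [2 1 5]
7. fire a3 -> [4 1 5]
8. fire a3 -> [6 1 5]

6 1 5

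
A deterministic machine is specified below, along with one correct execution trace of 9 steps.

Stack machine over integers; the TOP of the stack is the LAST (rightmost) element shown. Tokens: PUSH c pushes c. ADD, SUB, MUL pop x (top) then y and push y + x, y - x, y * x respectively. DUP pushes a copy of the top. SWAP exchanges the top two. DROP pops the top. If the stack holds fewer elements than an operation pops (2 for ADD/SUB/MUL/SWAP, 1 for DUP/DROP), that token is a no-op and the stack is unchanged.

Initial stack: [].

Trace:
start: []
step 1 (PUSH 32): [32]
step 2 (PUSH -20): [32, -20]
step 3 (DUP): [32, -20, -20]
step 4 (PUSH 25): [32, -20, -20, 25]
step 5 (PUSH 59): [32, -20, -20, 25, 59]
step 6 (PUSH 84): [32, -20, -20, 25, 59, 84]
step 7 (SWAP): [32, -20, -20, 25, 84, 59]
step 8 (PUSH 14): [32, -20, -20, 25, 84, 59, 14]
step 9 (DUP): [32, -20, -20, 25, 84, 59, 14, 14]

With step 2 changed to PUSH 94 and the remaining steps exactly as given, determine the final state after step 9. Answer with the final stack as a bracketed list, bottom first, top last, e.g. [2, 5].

[32, 94, 94, 25, 84, 59, 14, 14]

(re-executing from step 2 with the substitution; state before step 2: [32])
step 2 (PUSH 94): [32, 94]
step 3 (DUP): [32, 94, 94]
step 4 (PUSH 25): [32, 94, 94, 25]
step 5 (PUSH 59): [32, 94, 94, 25, 59]
step 6 (PUSH 84): [32, 94, 94, 25, 59, 84]
step 7 (SWAP): [32, 94, 94, 25, 84, 59]
step 8 (PUSH 14): [32, 94, 94, 25, 84, 59, 14]
step 9 (DUP): [32, 94, 94, 25, 84, 59, 14, 14]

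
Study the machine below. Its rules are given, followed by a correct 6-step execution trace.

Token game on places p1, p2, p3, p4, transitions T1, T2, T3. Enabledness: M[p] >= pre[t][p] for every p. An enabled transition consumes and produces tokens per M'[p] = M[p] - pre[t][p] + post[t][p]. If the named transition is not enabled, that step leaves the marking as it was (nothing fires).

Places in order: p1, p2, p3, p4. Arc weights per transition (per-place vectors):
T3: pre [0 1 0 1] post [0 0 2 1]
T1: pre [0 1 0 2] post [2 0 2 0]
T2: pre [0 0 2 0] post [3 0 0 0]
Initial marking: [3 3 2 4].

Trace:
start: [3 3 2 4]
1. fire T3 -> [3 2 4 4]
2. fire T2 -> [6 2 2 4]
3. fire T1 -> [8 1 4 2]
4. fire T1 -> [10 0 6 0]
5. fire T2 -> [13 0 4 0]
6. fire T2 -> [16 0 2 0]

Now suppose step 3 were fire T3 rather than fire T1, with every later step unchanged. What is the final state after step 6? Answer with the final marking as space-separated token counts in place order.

14 0 2 2

(re-executing from step 3 with the substitution; state before step 3: [6 2 2 4])
3. fire T3 -> [6 1 4 4]
4. fire T1 -> [8 0 6 2]
5. fire T2 -> [11 0 4 2]
6. fire T2 -> [14 0 2 2]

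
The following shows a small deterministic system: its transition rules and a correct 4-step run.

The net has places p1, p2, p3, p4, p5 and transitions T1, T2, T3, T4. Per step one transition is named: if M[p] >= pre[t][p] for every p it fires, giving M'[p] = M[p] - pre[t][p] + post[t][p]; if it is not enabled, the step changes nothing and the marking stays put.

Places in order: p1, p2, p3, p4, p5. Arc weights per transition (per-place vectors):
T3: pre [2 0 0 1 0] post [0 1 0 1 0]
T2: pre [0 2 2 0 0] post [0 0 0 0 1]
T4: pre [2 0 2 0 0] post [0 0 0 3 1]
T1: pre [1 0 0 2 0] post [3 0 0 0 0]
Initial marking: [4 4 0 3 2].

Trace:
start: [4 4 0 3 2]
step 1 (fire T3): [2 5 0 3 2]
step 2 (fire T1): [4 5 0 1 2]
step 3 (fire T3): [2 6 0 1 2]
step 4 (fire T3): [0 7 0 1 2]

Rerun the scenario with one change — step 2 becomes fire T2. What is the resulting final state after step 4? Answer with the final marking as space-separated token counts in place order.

(re-executing from step 2 with the substitution; state before step 2: [2 5 0 3 2])
step 2 (fire T2): [2 5 0 3 2]
step 3 (fire T3): [0 6 0 3 2]
step 4 (fire T3): [0 6 0 3 2]

0 6 0 3 2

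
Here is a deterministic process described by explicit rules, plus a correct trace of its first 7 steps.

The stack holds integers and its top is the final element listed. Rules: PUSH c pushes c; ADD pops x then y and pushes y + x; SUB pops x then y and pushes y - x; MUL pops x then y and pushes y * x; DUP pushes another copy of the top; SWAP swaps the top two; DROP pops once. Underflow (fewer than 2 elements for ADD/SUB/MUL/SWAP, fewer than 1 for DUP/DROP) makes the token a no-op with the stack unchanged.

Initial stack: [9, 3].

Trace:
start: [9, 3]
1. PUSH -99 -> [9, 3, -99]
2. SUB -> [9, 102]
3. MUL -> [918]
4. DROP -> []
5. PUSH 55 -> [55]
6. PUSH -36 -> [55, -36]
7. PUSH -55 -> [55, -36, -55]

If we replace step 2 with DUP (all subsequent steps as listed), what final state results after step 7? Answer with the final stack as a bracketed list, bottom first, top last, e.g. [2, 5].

[9, 3, 55, -36, -55]

(re-executing from step 2 with the substitution; state before step 2: [9, 3, -99])
2. DUP -> [9, 3, -99, -99]
3. MUL -> [9, 3, 9801]
4. DROP -> [9, 3]
5. PUSH 55 -> [9, 3, 55]
6. PUSH -36 -> [9, 3, 55, -36]
7. PUSH -55 -> [9, 3, 55, -36, -55]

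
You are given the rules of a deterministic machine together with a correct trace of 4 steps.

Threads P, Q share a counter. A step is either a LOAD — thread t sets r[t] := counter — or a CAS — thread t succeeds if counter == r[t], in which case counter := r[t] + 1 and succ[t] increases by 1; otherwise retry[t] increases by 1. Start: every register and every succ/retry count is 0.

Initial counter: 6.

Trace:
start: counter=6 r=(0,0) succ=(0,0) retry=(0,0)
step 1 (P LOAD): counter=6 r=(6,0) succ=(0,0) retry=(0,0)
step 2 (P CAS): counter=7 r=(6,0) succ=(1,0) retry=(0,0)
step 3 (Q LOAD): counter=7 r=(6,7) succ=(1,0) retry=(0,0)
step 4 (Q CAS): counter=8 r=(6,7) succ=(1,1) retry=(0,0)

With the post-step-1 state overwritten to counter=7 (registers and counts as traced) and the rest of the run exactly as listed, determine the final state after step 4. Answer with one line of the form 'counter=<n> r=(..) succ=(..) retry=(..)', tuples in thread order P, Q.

counter=8 r=(6,7) succ=(0,1) retry=(1,0)

state after step 1 := counter=7 r=(6,0) succ=(0,0) retry=(0,0)
step 2 (P CAS): counter=7 r=(6,0) succ=(0,0) retry=(1,0)
step 3 (Q LOAD): counter=7 r=(6,7) succ=(0,0) retry=(1,0)
step 4 (Q CAS): counter=8 r=(6,7) succ=(0,1) retry=(1,0)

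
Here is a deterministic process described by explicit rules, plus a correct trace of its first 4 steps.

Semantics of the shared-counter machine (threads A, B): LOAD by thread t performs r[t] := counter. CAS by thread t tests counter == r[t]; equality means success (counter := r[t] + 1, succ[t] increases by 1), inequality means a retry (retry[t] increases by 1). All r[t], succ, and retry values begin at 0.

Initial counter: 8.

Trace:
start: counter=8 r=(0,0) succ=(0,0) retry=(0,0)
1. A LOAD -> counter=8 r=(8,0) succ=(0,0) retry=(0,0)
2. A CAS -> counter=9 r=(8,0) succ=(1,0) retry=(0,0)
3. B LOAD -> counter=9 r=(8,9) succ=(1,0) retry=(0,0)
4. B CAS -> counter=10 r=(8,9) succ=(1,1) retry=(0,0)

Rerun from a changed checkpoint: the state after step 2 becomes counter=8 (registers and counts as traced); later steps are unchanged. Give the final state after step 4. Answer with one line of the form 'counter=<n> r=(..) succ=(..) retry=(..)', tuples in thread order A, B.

state after step 2 := counter=8 r=(8,0) succ=(1,0) retry=(0,0)
3. B LOAD -> counter=8 r=(8,8) succ=(1,0) retry=(0,0)
4. B CAS -> counter=9 r=(8,8) succ=(1,1) retry=(0,0)

counter=9 r=(8,8) succ=(1,1) retry=(0,0)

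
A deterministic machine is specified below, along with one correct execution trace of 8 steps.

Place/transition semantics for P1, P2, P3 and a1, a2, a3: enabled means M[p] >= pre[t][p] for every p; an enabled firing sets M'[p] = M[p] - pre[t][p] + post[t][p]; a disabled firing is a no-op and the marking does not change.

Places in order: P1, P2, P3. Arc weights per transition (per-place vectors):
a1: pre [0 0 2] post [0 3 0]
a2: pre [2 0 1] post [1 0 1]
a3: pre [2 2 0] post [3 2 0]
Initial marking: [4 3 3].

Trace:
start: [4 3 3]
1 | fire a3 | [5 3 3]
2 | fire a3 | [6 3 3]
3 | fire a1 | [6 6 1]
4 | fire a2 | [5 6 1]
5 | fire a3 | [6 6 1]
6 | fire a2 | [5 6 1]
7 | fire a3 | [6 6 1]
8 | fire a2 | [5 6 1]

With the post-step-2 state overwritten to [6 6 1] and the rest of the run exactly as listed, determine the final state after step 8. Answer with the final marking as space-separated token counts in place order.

state after step 2 := [6 6 1]
3 | fire a1 | [6 6 1]
4 | fire a2 | [5 6 1]
5 | fire a3 | [6 6 1]
6 | fire a2 | [5 6 1]
7 | fire a3 | [6 6 1]
8 | fire a2 | [5 6 1]

5 6 1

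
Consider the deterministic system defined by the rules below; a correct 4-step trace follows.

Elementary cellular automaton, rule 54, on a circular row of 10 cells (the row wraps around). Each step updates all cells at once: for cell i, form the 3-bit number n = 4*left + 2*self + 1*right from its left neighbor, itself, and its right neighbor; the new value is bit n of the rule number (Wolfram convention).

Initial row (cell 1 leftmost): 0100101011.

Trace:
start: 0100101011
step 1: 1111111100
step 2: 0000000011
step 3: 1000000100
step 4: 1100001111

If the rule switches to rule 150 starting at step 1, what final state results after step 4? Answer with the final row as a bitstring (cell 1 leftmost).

0101001101

(re-executing steps 1..4 under rule 150; state before step 1: 0100101011)
step 1: 0111101000
step 2: 1011001100
step 3: 1000110011
step 4: 0101001101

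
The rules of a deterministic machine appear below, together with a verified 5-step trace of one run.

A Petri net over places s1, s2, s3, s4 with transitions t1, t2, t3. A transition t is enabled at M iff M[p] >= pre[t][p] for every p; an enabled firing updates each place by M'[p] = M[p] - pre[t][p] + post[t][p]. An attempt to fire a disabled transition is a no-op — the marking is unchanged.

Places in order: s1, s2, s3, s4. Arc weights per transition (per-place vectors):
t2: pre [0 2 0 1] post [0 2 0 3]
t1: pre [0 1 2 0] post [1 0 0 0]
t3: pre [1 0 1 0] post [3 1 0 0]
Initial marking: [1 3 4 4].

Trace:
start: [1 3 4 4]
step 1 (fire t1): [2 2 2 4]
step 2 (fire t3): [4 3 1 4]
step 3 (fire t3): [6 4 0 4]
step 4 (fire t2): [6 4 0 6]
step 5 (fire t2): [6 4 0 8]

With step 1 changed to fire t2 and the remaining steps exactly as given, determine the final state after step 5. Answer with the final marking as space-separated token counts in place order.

5 5 2 10

(re-executing from step 1 with the substitution; state before step 1: [1 3 4 4])
step 1 (fire t2): [1 3 4 6]
step 2 (fire t3): [3 4 3 6]
step 3 (fire t3): [5 5 2 6]
step 4 (fire t2): [5 5 2 8]
step 5 (fire t2): [5 5 2 10]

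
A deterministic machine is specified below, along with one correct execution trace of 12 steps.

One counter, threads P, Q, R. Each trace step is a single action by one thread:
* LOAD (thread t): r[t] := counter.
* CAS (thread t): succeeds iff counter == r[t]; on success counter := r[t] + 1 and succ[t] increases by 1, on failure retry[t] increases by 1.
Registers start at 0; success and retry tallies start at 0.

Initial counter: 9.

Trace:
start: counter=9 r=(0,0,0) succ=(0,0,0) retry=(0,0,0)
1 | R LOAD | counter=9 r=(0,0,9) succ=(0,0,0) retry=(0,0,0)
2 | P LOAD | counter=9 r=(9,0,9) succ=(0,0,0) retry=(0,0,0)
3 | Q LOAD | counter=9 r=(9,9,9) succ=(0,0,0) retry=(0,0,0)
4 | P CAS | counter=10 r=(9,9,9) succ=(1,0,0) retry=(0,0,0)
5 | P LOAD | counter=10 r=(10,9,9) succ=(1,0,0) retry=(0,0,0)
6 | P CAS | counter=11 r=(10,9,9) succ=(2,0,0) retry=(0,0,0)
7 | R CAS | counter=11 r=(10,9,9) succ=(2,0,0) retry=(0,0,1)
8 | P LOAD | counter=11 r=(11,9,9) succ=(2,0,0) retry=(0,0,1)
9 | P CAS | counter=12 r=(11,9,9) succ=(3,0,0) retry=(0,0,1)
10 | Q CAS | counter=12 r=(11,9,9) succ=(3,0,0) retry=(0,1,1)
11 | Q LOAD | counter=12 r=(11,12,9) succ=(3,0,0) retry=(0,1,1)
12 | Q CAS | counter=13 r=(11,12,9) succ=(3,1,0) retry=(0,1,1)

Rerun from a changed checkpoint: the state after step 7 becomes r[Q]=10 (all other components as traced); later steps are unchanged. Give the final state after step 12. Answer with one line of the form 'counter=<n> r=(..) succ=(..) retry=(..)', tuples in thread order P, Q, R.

state after step 7 := counter=11 r=(10,10,9) succ=(2,0,0) retry=(0,0,1)
8 | P LOAD | counter=11 r=(11,10,9) succ=(2,0,0) retry=(0,0,1)
9 | P CAS | counter=12 r=(11,10,9) succ=(3,0,0) retry=(0,0,1)
10 | Q CAS | counter=12 r=(11,10,9) succ=(3,0,0) retry=(0,1,1)
11 | Q LOAD | counter=12 r=(11,12,9) succ=(3,0,0) retry=(0,1,1)
12 | Q CAS | counter=13 r=(11,12,9) succ=(3,1,0) retry=(0,1,1)

counter=13 r=(11,12,9) succ=(3,1,0) retry=(0,1,1)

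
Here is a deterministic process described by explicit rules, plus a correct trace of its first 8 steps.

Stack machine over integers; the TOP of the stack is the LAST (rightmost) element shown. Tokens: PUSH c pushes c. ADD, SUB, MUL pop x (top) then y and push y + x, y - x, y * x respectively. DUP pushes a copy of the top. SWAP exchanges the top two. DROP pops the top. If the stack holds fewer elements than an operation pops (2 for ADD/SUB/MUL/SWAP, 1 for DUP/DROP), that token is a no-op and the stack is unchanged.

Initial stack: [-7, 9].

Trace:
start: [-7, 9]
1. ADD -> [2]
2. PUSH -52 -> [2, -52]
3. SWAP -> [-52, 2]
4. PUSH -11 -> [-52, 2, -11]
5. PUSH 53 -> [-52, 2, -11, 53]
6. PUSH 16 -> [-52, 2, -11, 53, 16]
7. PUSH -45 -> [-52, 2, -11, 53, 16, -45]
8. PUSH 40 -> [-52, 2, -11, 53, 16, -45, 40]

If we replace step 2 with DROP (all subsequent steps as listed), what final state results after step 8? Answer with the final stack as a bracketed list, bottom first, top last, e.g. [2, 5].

[-11, 53, 16, -45, 40]

(re-executing from step 2 with the substitution; state before step 2: [2])
2. DROP -> []
3. SWAP -> []
4. PUSH -11 -> [-11]
5. PUSH 53 -> [-11, 53]
6. PUSH 16 -> [-11, 53, 16]
7. PUSH -45 -> [-11, 53, 16, -45]
8. PUSH 40 -> [-11, 53, 16, -45, 40]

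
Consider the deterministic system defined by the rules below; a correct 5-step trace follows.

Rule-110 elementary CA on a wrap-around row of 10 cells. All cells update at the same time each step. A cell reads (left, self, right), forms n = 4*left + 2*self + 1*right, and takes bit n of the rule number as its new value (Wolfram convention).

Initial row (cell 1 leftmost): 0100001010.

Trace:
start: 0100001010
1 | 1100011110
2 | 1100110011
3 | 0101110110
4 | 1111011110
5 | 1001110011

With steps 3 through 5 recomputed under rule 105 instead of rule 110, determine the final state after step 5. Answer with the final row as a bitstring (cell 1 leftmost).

1110110111

(re-executing steps 3..5 under rule 105; state before step 3: 1100110011)
3 | 0100110010
4 | 0000110000
5 | 1110110111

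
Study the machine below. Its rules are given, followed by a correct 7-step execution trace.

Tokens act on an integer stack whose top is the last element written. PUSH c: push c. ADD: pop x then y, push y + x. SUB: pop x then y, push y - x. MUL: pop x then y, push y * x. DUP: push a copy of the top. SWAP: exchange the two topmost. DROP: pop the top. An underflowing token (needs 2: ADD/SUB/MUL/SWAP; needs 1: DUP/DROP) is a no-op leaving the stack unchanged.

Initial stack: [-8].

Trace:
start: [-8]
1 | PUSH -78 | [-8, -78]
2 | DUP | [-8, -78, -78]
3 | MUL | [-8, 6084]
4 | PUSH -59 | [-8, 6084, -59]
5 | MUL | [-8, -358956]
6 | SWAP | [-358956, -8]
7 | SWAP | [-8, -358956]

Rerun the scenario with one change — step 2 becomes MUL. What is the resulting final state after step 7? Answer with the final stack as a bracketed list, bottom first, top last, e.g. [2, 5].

[-36816]

(re-executing from step 2 with the substitution; state before step 2: [-8, -78])
2 | MUL | [624]
3 | MUL | [624]
4 | PUSH -59 | [624, -59]
5 | MUL | [-36816]
6 | SWAP | [-36816]
7 | SWAP | [-36816]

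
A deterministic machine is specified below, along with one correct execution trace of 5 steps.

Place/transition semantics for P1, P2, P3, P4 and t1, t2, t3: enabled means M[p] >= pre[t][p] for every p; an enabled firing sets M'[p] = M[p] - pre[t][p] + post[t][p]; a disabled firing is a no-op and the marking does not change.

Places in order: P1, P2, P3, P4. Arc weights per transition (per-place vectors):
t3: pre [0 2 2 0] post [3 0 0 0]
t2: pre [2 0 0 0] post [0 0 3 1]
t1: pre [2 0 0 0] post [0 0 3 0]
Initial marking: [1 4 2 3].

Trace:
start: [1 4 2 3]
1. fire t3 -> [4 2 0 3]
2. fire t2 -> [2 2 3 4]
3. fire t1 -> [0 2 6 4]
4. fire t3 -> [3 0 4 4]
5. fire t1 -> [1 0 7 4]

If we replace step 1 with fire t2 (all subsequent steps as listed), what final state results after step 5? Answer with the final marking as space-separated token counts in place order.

2 2 3 3

(re-executing from step 1 with the substitution; state before step 1: [1 4 2 3])
1. fire t2 -> [1 4 2 3]
2. fire t2 -> [1 4 2 3]
3. fire t1 -> [1 4 2 3]
4. fire t3 -> [4 2 0 3]
5. fire t1 -> [2 2 3 3]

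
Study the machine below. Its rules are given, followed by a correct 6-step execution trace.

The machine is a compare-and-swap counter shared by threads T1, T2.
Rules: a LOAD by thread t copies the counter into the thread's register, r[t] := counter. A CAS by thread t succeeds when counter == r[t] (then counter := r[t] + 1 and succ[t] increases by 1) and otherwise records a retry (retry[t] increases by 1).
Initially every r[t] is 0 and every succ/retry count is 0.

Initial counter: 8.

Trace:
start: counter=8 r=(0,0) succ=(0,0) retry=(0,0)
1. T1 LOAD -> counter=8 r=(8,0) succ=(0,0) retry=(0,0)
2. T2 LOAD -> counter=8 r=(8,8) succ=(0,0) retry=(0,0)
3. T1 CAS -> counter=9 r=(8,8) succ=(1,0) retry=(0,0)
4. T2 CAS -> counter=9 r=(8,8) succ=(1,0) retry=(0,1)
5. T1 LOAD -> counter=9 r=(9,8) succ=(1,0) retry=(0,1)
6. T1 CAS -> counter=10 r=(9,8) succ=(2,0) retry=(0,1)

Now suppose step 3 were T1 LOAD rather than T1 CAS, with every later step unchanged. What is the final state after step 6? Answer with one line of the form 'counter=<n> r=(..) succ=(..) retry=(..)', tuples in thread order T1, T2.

counter=10 r=(9,8) succ=(1,1) retry=(0,0)

(re-executing from step 3 with the substitution; state before step 3: counter=8 r=(8,8) succ=(0,0) retry=(0,0))
3. T1 LOAD -> counter=8 r=(8,8) succ=(0,0) retry=(0,0)
4. T2 CAS -> counter=9 r=(8,8) succ=(0,1) retry=(0,0)
5. T1 LOAD -> counter=9 r=(9,8) succ=(0,1) retry=(0,0)
6. T1 CAS -> counter=10 r=(9,8) succ=(1,1) retry=(0,0)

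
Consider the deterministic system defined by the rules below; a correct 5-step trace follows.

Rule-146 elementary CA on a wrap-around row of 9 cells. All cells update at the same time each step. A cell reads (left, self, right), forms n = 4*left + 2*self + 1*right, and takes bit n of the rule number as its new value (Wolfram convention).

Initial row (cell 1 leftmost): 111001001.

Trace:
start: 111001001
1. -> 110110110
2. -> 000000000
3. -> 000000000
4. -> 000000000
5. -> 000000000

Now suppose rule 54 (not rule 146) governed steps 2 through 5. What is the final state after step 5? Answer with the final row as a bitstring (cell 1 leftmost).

(re-executing steps 2..5 under rule 54; state before step 2: 110110110)
2. -> 001001001
3. -> 111111111
4. -> 000000000
5. -> 000000000

000000000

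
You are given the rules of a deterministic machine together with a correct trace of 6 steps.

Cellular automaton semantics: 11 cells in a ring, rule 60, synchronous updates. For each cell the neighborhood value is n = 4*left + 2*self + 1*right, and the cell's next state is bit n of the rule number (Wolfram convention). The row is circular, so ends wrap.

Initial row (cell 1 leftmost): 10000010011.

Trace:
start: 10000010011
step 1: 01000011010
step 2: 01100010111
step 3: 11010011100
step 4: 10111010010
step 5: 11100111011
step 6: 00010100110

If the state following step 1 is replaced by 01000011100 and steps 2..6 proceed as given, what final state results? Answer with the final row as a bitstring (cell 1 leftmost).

state after step 1 := 01000011100
step 2: 01100010010
step 3: 01010011011
step 4: 11111010110
step 5: 10000111101
step 6: 01000100011

01000100011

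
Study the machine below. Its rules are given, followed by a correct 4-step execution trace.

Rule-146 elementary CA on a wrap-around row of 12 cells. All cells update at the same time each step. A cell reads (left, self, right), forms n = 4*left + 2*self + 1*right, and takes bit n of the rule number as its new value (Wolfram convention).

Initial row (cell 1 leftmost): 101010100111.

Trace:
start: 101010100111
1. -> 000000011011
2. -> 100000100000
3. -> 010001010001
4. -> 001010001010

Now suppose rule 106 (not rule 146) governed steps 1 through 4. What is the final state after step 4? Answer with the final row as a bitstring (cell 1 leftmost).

(re-executing steps 1..4 under rule 106; state before step 1: 101010100111)
1. -> 110101001100
2. -> 111010011101
3. -> 001100110111
4. -> 011101111101

011101111101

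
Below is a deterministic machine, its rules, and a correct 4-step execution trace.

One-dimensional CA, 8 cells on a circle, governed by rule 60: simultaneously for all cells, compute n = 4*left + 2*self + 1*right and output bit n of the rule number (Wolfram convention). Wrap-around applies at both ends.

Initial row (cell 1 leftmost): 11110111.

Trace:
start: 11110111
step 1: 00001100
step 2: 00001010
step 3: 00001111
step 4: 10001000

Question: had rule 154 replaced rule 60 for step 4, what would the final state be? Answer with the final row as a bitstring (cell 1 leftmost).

(re-executing step 4 under rule 154; state before step 4: 00001111)
step 4: 10011110

10011110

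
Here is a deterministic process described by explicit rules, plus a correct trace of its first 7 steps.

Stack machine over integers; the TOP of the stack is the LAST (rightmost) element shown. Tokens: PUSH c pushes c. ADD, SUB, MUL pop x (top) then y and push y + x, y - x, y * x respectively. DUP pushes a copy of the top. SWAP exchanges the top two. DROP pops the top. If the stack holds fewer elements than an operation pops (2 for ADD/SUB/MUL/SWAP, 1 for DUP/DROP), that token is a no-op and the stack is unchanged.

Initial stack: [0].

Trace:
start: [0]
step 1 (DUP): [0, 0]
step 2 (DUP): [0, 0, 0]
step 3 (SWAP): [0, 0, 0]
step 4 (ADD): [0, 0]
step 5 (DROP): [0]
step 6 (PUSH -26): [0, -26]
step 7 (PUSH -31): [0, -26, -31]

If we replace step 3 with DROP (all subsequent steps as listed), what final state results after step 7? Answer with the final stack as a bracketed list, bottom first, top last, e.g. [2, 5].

[-26, -31]

(re-executing from step 3 with the substitution; state before step 3: [0, 0, 0])
step 3 (DROP): [0, 0]
step 4 (ADD): [0]
step 5 (DROP): []
step 6 (PUSH -26): [-26]
step 7 (PUSH -31): [-26, -31]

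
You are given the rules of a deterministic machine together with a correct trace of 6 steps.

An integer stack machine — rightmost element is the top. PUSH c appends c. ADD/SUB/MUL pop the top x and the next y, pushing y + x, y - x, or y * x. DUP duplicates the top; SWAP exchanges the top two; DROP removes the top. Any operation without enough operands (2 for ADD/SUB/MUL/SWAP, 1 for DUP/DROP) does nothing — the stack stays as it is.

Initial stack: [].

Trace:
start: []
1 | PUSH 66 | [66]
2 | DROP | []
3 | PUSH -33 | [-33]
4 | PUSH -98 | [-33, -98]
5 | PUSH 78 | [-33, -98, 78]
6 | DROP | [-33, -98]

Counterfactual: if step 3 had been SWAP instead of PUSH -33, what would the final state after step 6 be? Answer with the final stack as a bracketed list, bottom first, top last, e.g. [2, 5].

[-98]

(re-executing from step 3 with the substitution; state before step 3: [])
3 | SWAP | []
4 | PUSH -98 | [-98]
5 | PUSH 78 | [-98, 78]
6 | DROP | [-98]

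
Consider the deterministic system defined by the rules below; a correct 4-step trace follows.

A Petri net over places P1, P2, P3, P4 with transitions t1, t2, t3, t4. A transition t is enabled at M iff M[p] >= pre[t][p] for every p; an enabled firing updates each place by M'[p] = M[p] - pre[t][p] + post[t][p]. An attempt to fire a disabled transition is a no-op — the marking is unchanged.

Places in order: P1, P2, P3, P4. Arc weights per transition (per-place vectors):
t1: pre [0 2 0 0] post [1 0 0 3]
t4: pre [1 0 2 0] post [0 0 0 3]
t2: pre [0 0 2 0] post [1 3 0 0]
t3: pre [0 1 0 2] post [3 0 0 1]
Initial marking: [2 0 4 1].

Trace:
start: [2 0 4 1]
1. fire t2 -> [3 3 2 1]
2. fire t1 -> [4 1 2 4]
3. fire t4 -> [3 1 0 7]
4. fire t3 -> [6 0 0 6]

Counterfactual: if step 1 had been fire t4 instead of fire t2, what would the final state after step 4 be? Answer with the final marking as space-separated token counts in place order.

(re-executing from step 1 with the substitution; state before step 1: [2 0 4 1])
1. fire t4 -> [1 0 2 4]
2. fire t1 -> [1 0 2 4]
3. fire t4 -> [0 0 0 7]
4. fire t3 -> [0 0 0 7]

0 0 0 7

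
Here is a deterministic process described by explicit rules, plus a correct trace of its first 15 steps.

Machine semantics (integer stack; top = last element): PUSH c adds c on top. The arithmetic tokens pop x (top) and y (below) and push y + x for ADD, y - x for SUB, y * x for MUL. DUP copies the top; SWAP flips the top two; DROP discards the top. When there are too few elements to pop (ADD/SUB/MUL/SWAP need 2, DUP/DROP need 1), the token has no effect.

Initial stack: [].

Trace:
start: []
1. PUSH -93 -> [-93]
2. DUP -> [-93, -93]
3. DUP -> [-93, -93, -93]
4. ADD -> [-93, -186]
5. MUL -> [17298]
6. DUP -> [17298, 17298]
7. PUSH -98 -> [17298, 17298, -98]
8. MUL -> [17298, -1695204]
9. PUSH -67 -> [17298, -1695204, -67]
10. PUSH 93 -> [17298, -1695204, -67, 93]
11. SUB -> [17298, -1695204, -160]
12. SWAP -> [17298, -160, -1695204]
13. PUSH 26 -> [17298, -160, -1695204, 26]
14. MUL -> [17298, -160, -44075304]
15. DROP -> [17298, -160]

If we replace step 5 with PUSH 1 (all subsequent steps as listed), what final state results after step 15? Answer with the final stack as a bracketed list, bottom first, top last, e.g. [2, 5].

(re-executing from step 5 with the substitution; state before step 5: [-93, -186])
5. PUSH 1 -> [-93, -186, 1]
6. DUP -> [-93, -186, 1, 1]
7. PUSH -98 -> [-93, -186, 1, 1, -98]
8. MUL -> [-93, -186, 1, -98]
9. PUSH -67 -> [-93, -186, 1, -98, -67]
10. PUSH 93 -> [-93, -186, 1, -98, -67, 93]
11. SUB -> [-93, -186, 1, -98, -160]
12. SWAP -> [-93, -186, 1, -160, -98]
13. PUSH 26 -> [-93, -186, 1, -160, -98, 26]
14. MUL -> [-93, -186, 1, -160, -2548]
15. DROP -> [-93, -186, 1, -160]

[-93, -186, 1, -160]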